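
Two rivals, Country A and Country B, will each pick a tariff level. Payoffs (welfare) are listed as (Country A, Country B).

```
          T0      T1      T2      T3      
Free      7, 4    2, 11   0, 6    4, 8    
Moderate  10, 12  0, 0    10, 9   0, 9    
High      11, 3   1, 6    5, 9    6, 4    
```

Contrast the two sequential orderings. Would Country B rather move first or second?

second

If Country A leads: Country B's best replies are Free→T1, Moderate→T0, High→T2; Country A's induced payoffs 2, 10, 5; outcome (Moderate, T0), payoffs (10, 12).
If Country B leads: Country A's best replies are T0→High, T1→Free, T2→Moderate, T3→High; Country B's induced payoffs 3, 11, 9, 4; outcome (Free, T1), payoffs (2, 11).
Country B gets 11 moving first and 12 moving second, so Country B prefers to move second.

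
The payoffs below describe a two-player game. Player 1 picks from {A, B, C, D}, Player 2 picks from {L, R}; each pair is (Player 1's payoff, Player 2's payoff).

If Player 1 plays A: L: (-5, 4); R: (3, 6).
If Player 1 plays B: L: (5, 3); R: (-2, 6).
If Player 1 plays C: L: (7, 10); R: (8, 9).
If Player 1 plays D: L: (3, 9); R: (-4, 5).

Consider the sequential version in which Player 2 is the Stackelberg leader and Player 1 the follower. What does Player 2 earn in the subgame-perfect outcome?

Work backward from Player 1's decision.
- L: Player 1 compares -5, 5, 7, 3 and picks C; Player 2 would get 10.
- R: Player 1 compares 3, -2, 8, -4 and picks C; Player 2 would get 9.
Player 2's induced payoffs are 10, 9, so Player 2 commits to L. Subgame-perfect outcome: (C, L) with payoffs (7, 10).

10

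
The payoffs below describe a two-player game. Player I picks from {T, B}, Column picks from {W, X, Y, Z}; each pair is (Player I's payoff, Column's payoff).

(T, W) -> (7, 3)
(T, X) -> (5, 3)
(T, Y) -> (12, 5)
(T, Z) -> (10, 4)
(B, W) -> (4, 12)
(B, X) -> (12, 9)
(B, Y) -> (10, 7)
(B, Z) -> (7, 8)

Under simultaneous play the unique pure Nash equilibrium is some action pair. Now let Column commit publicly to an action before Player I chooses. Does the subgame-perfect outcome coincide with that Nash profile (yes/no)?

no

Solve by backward induction (Column leads).
- W → Player I plays T (best of 7, 4); Column gets 3.
- X → Player I plays B (best of 5, 12); Column gets 9.
- Y → Player I plays T (best of 12, 10); Column gets 5.
- Z → Player I plays T (best of 10, 7); Column gets 4.
Column's induced payoffs are 3, 9, 5, 4, so Column commits to X. Subgame-perfect outcome: (B, X) with payoffs (12, 9).
Now find the simultaneous Nash equilibrium.
Player I's best replies: W→T; X→B; Y→T; Z→T.
Column's best replies: T→Y; B→W.
The unique mutual best reply is (T, Y), giving (12, 5).
Sequential outcome (B, X) differs from the Nash profile (T, Y).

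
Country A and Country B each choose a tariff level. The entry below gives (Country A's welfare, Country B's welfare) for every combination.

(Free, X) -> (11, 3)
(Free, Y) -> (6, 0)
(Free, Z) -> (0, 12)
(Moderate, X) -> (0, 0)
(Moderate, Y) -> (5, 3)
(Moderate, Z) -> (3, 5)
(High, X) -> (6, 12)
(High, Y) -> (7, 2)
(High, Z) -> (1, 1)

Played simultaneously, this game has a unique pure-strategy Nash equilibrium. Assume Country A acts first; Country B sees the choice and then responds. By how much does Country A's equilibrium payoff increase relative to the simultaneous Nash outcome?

Country B best-responds to each possible Country A move:
- Free → Country B plays Z (best of 3, 0, 12); Country A gets 0.
- Moderate → Country B plays Z (best of 0, 3, 5); Country A gets 3.
- High → Country B plays X (best of 12, 2, 1); Country A gets 6.
Maximizing over 0, 3, 6, Country A chooses High. Subgame-perfect outcome: (High, X) with payoffs (6, 12).
Under simultaneous play:
Country A's best replies: X→Free; Y→High; Z→Moderate.
Country B's best replies: Free→Z; Moderate→Z; High→X.
The unique mutual best reply is (Moderate, Z), giving (3, 5).
Country A's commitment gain: 6 − 3 = 3.

3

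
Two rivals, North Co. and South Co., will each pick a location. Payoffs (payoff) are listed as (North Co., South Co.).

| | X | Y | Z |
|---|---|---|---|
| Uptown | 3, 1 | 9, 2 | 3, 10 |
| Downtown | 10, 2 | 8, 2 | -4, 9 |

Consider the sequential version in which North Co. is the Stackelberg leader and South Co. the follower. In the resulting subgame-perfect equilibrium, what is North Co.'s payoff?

Work backward from South Co.'s decision.
- Uptown → South Co. plays Z (best of 1, 2, 10); North Co. gets 3.
- Downtown → South Co. plays Z (best of 2, 2, 9); North Co. gets -4.
Maximizing over 3, -4, North Co. chooses Uptown. Subgame-perfect outcome: (Uptown, Z) with payoffs (3, 10).

3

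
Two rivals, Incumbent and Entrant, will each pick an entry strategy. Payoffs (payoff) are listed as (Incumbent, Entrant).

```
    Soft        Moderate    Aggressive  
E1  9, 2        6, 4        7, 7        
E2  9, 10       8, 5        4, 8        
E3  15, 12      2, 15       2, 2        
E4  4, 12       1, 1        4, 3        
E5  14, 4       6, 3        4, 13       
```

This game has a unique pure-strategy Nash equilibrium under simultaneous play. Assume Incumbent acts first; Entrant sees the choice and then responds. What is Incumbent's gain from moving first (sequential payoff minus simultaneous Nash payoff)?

2

Solve by backward induction (Incumbent leads).
- E1: BR = Aggressive, leader payoff 7.
- E2: BR = Soft, leader payoff 9.
- E3: BR = Moderate, leader payoff 2.
- E4: BR = Soft, leader payoff 4.
- E5: BR = Aggressive, leader payoff 4.
Maximizing over 7, 9, 2, 4, 4, Incumbent chooses E2. Subgame-perfect outcome: (E2, Soft) with payoffs (9, 10).
Under simultaneous play:
Incumbent's best replies: Soft→E3; Moderate→E2; Aggressive→E1.
Entrant's best replies: E1→Aggressive; E2→Soft; E3→Moderate; E4→Soft; E5→Aggressive.
The unique mutual best reply is (E1, Aggressive), giving (7, 7).
Incumbent's commitment gain: 9 − 7 = 2.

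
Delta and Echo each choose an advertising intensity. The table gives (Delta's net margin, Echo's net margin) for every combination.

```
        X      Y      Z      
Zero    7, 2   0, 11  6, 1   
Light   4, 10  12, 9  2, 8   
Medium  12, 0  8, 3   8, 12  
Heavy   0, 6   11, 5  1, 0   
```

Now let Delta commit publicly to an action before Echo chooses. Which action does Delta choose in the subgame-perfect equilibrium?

Medium

Work backward from Echo's decision.
- Zero → Echo plays Y (best of 2, 11, 1); Delta gets 0.
- Light → Echo plays X (best of 10, 9, 8); Delta gets 4.
- Medium → Echo plays Z (best of 0, 3, 12); Delta gets 8.
- Heavy → Echo plays X (best of 6, 5, 0); Delta gets 0.
Maximizing over 0, 4, 8, 0, Delta chooses Medium. Subgame-perfect outcome: (Medium, Z) with payoffs (8, 12).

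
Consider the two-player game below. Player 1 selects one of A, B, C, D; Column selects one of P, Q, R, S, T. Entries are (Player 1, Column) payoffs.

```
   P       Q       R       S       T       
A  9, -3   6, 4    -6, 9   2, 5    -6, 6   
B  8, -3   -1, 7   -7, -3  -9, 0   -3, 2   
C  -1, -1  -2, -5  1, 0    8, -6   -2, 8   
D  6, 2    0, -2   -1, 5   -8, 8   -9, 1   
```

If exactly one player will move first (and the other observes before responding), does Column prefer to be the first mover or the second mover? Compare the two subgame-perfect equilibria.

first

If Player 1 leads: Column's best replies are A→R, B→Q, C→T, D→S; Player 1's induced payoffs -6, -1, -2, -8; outcome (B, Q), payoffs (-1, 7).
If Column leads: Player 1's best replies are P→A, Q→A, R→C, S→C, T→C; Column's induced payoffs -3, 4, 0, -6, 8; outcome (C, T), payoffs (-2, 8).
Column gets 8 moving first and 7 moving second, so Column prefers to move first.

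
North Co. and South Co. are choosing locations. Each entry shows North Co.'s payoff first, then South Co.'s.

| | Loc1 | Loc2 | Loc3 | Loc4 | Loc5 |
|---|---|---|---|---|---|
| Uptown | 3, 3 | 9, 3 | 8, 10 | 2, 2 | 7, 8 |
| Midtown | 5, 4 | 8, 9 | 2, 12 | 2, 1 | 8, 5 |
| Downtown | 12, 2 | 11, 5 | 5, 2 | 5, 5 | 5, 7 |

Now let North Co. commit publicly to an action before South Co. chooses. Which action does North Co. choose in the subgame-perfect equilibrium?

Solve by backward induction (North Co. leads).
- Uptown: South Co. compares 3, 3, 10, 2, 8 and picks Loc3; North Co. would get 8.
- Midtown: South Co. compares 4, 9, 12, 1, 5 and picks Loc3; North Co. would get 2.
- Downtown: South Co. compares 2, 5, 2, 5, 7 and picks Loc5; North Co. would get 5.
Maximizing over 8, 2, 5, North Co. chooses Uptown. Subgame-perfect outcome: (Uptown, Loc3) with payoffs (8, 10).

Uptown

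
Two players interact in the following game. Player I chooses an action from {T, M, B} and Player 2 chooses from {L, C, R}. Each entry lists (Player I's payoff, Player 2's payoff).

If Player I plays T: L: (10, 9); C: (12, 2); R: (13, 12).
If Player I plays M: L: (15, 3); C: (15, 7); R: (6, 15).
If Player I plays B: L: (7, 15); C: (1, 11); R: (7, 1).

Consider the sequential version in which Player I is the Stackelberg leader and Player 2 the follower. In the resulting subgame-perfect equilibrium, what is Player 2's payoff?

Player 2 best-responds to each possible Player I move:
- T: Player 2 compares 9, 2, 12 and picks R; Player I would get 13.
- M: Player 2 compares 3, 7, 15 and picks R; Player I would get 6.
- B: Player 2 compares 15, 11, 1 and picks L; Player I would get 7.
Maximizing over 13, 6, 7, Player I chooses T. Subgame-perfect outcome: (T, R) with payoffs (13, 12).

12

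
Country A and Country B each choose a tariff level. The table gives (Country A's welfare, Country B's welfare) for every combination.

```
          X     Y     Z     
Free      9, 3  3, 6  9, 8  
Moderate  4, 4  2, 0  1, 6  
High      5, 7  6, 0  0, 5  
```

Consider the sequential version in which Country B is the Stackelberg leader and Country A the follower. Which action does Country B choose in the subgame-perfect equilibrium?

Z

Backward induction with Country B moving first.
- X: BR = Free, leader payoff 3.
- Y: BR = High, leader payoff 0.
- Z: BR = Free, leader payoff 8.
Among 3, 0, 8, the best is 8 at Z. Subgame-perfect outcome: (Free, Z) with payoffs (9, 8).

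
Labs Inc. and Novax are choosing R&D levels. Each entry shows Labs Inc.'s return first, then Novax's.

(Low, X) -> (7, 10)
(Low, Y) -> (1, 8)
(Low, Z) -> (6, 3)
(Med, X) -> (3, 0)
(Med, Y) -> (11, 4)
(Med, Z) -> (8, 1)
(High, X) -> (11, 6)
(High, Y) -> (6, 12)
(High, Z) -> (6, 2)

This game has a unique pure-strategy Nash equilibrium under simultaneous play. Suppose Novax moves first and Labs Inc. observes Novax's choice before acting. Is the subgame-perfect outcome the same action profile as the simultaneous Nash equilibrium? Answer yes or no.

Work backward from Labs Inc.'s decision.
- X: BR = High, leader payoff 6.
- Y: BR = Med, leader payoff 4.
- Z: BR = Med, leader payoff 1.
Maximizing over 6, 4, 1, Novax chooses X. Subgame-perfect outcome: (High, X) with payoffs (11, 6).
Now find the simultaneous Nash equilibrium.
Labs Inc.'s best replies: X→High; Y→Med; Z→Med.
Novax's best replies: Low→X; Med→Y; High→Y.
Only (Med, Y) has each player best-responding; Nash payoffs (11, 4).
Sequential outcome (High, X) differs from the Nash profile (Med, Y).

no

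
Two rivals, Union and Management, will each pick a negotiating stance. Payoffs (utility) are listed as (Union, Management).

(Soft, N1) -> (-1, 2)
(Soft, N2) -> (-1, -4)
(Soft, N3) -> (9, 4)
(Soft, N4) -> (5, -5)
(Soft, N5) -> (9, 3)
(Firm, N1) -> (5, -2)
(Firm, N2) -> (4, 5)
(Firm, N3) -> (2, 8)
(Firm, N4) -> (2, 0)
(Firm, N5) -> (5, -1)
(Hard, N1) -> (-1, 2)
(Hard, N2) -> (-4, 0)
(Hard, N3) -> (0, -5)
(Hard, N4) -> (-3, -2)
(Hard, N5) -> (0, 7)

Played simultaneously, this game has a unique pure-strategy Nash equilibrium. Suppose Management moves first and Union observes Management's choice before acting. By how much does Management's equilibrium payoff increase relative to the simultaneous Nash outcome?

Solve by backward induction (Management leads).
- N1 → Union plays Firm (best of -1, 5, -1); Management gets -2.
- N2 → Union plays Firm (best of -1, 4, -4); Management gets 5.
- N3 → Union plays Soft (best of 9, 2, 0); Management gets 4.
- N4 → Union plays Soft (best of 5, 2, -3); Management gets -5.
- N5 → Union plays Soft (best of 9, 5, 0); Management gets 3.
Among -2, 5, 4, -5, 3, the best is 5 at N2. Subgame-perfect outcome: (Firm, N2) with payoffs (4, 5).
Now find the simultaneous Nash equilibrium.
Union's best replies: N1→Firm; N2→Firm; N3→Soft; N4→Soft; N5→Soft.
Management's best replies: Soft→N3; Firm→N3; Hard→N5.
Only (Soft, N3) has each player best-responding; Nash payoffs (9, 4).
Management's commitment gain: 5 − 4 = 1.

1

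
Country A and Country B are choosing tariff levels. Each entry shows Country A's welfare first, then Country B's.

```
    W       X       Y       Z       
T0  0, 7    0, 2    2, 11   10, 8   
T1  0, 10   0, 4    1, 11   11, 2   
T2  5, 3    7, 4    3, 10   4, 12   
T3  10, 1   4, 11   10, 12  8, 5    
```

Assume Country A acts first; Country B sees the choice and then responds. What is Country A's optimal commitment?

T3

Country B best-responds to each possible Country A move:
- T0: BR = Y, leader payoff 2.
- T1: BR = Y, leader payoff 1.
- T2: BR = Z, leader payoff 4.
- T3: BR = Y, leader payoff 10.
Maximizing over 2, 1, 4, 10, Country A chooses T3. Subgame-perfect outcome: (T3, Y) with payoffs (10, 12).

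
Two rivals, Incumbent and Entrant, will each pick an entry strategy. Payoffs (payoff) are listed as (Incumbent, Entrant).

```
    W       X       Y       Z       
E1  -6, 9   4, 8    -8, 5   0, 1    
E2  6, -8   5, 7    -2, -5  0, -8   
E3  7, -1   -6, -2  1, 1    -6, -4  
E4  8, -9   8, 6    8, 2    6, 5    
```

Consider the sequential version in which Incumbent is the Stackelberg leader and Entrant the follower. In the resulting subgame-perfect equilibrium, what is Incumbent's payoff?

Backward induction with Incumbent moving first.
- E1: BR = W, leader payoff -6.
- E2: BR = X, leader payoff 5.
- E3: BR = Y, leader payoff 1.
- E4: BR = X, leader payoff 8.
Incumbent's induced payoffs are -6, 5, 1, 8, so Incumbent commits to E4. Subgame-perfect outcome: (E4, X) with payoffs (8, 6).

8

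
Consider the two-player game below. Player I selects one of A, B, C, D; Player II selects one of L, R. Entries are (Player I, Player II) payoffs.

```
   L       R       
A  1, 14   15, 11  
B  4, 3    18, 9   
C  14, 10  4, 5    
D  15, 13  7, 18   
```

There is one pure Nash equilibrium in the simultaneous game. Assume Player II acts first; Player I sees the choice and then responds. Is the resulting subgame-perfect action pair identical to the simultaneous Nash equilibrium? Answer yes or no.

no

Work backward from Player I's decision.
- L: Player I compares 1, 4, 14, 15 and picks D; Player II would get 13.
- R: Player I compares 15, 18, 4, 7 and picks B; Player II would get 9.
Among 13, 9, the best is 13 at L. Subgame-perfect outcome: (D, L) with payoffs (15, 13).
Under simultaneous play:
Player I's best replies: L→D; R→B.
Player II's best replies: A→L; B→R; C→L; D→R.
The unique mutual best reply is (B, R), giving (18, 9).
Sequential outcome (D, L) differs from the Nash profile (B, R).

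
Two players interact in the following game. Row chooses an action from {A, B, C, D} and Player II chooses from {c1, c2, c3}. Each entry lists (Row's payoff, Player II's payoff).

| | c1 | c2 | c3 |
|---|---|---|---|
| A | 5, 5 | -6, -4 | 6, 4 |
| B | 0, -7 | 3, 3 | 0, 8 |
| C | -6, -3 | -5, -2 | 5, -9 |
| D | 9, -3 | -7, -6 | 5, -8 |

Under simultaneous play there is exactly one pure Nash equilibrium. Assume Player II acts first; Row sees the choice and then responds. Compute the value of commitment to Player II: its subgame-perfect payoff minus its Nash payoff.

Row best-responds to each possible Player II move:
- c1: BR = D, leader payoff -3.
- c2: BR = B, leader payoff 3.
- c3: BR = A, leader payoff 4.
Player II's induced payoffs are -3, 3, 4, so Player II commits to c3. Subgame-perfect outcome: (A, c3) with payoffs (6, 4).
For the simultaneous game, intersect best replies.
Row's best replies: c1→D; c2→B; c3→A.
Player II's best replies: A→c1; B→c3; C→c2; D→c1.
The unique mutual best reply is (D, c1), giving (9, -3).
Player II's commitment gain: 4 − -3 = 7.

7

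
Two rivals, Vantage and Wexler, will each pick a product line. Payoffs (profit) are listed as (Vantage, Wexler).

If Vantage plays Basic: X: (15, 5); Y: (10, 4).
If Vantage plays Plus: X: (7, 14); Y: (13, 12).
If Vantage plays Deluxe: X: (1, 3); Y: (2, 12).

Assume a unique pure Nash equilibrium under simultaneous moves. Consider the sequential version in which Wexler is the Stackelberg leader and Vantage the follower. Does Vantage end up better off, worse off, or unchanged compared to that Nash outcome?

Vantage best-responds to each possible Wexler move:
- X → Vantage plays Basic (best of 15, 7, 1); Wexler gets 5.
- Y → Vantage plays Plus (best of 10, 13, 2); Wexler gets 12.
Wexler's induced payoffs are 5, 12, so Wexler commits to Y. Subgame-perfect outcome: (Plus, Y) with payoffs (13, 12).
Now find the simultaneous Nash equilibrium.
Vantage's best replies: X→Basic; Y→Plus.
Wexler's best replies: Basic→X; Plus→X; Deluxe→Y.
Only (Basic, X) has each player best-responding; Nash payoffs (15, 5).
Vantage earns 13 sequentially versus 15 at the Nash outcome: worse off.

worse off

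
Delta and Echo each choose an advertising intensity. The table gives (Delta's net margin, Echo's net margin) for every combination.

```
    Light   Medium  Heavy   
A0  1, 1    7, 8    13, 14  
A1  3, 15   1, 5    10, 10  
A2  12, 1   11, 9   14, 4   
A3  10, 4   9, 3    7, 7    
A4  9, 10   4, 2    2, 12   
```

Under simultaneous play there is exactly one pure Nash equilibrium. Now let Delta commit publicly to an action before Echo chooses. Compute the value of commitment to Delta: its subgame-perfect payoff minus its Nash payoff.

Backward induction with Delta moving first.
- A0: Echo compares 1, 8, 14 and picks Heavy; Delta would get 13.
- A1: Echo compares 15, 5, 10 and picks Light; Delta would get 3.
- A2: Echo compares 1, 9, 4 and picks Medium; Delta would get 11.
- A3: Echo compares 4, 3, 7 and picks Heavy; Delta would get 7.
- A4: Echo compares 10, 2, 12 and picks Heavy; Delta would get 2.
Among 13, 3, 11, 7, 2, the best is 13 at A0. Subgame-perfect outcome: (A0, Heavy) with payoffs (13, 14).
Now find the simultaneous Nash equilibrium.
Delta's best replies: Light→A2; Medium→A2; Heavy→A2.
Echo's best replies: A0→Heavy; A1→Light; A2→Medium; A3→Heavy; A4→Heavy.
Only (A2, Medium) has each player best-responding; Nash payoffs (11, 9).
Delta's commitment gain: 13 − 11 = 2.

2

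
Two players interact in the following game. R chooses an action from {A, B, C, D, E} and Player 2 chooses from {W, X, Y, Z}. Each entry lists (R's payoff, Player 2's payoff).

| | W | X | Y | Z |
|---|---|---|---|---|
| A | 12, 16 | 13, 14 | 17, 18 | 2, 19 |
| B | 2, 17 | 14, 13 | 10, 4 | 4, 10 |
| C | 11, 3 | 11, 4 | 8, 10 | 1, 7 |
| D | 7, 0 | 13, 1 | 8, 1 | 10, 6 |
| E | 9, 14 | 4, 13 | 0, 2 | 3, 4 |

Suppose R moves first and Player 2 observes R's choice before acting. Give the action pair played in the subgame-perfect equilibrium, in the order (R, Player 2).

(D, Z)

Backward induction with R moving first.
- A: Player 2 compares 16, 14, 18, 19 and picks Z; R would get 2.
- B: Player 2 compares 17, 13, 4, 10 and picks W; R would get 2.
- C: Player 2 compares 3, 4, 10, 7 and picks Y; R would get 8.
- D: Player 2 compares 0, 1, 1, 6 and picks Z; R would get 10.
- E: Player 2 compares 14, 13, 2, 4 and picks W; R would get 9.
R's induced payoffs are 2, 2, 8, 10, 9, so R commits to D. Subgame-perfect outcome: (D, Z) with payoffs (10, 6).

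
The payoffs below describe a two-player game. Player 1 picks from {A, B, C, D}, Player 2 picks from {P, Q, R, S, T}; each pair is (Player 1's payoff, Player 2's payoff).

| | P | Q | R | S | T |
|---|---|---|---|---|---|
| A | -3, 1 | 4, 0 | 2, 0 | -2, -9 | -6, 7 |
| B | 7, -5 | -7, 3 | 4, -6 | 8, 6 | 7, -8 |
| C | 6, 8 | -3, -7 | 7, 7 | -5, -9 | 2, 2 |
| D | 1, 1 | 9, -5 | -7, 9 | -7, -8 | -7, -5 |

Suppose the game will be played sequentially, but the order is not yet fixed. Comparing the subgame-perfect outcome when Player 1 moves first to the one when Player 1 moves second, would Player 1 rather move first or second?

If Player 1 leads: Player 2's best replies are A→T, B→S, C→P, D→R; Player 1's induced payoffs -6, 8, 6, -7; outcome (B, S), payoffs (8, 6).
If Player 2 leads: Player 1's best replies are P→B, Q→D, R→C, S→B, T→B; Player 2's induced payoffs -5, -5, 7, 6, -8; outcome (C, R), payoffs (7, 7).
Player 1 gets 8 moving first and 7 moving second, so Player 1 prefers to move first.

first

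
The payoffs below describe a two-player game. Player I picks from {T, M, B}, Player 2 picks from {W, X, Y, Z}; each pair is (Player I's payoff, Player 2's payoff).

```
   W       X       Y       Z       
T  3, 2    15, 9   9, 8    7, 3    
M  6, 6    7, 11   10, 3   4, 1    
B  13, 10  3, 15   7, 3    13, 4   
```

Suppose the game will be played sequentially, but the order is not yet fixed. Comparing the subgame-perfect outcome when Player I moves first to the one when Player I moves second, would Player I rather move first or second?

first

If Player I leads: Player 2's best replies are T→X, M→X, B→X; Player I's induced payoffs 15, 7, 3; outcome (T, X), payoffs (15, 9).
If Player 2 leads: Player I's best replies are W→B, X→T, Y→M, Z→B; Player 2's induced payoffs 10, 9, 3, 4; outcome (B, W), payoffs (13, 10).
Player I gets 15 moving first and 13 moving second, so Player I prefers to move first.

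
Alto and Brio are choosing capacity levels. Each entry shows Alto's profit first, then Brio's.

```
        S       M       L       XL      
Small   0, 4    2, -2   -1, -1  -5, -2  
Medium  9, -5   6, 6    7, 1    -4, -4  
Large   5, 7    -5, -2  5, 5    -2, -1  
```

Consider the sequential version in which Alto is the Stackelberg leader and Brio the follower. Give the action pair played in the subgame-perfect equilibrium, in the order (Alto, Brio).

(Medium, M)

Work backward from Brio's decision.
- Small: BR = S, leader payoff 0.
- Medium: BR = M, leader payoff 6.
- Large: BR = S, leader payoff 5.
Maximizing over 0, 6, 5, Alto chooses Medium. Subgame-perfect outcome: (Medium, M) with payoffs (6, 6).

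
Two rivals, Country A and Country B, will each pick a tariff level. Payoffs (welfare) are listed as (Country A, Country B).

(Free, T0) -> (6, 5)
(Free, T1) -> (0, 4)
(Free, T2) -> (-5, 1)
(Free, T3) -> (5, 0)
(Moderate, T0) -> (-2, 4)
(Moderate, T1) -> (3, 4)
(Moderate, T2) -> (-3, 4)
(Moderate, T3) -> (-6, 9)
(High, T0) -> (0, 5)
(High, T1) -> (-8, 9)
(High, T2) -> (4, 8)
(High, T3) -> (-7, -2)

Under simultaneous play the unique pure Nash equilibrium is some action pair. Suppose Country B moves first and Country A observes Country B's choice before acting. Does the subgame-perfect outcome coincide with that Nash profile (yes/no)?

Work backward from Country A's decision.
- T0: BR = Free, leader payoff 5.
- T1: BR = Moderate, leader payoff 4.
- T2: BR = High, leader payoff 8.
- T3: BR = Free, leader payoff 0.
Country B's induced payoffs are 5, 4, 8, 0, so Country B commits to T2. Subgame-perfect outcome: (High, T2) with payoffs (4, 8).
Now find the simultaneous Nash equilibrium.
Country A's best replies: T0→Free; T1→Moderate; T2→High; T3→Free.
Country B's best replies: Free→T0; Moderate→T3; High→T1.
Only (Free, T0) has each player best-responding; Nash payoffs (6, 5).
Sequential outcome (High, T2) differs from the Nash profile (Free, T0).

no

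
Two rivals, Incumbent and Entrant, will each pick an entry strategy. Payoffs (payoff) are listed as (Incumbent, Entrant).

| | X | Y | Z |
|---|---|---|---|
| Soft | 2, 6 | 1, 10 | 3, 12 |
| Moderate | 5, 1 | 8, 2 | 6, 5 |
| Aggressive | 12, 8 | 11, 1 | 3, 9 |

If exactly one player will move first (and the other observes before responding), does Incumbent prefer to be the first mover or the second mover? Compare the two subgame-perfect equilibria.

second

If Incumbent leads: Entrant's best replies are Soft→Z, Moderate→Z, Aggressive→Z; Incumbent's induced payoffs 3, 6, 3; outcome (Moderate, Z), payoffs (6, 5).
If Entrant leads: Incumbent's best replies are X→Aggressive, Y→Aggressive, Z→Moderate; Entrant's induced payoffs 8, 1, 5; outcome (Aggressive, X), payoffs (12, 8).
Incumbent gets 6 moving first and 12 moving second, so Incumbent prefers to move second.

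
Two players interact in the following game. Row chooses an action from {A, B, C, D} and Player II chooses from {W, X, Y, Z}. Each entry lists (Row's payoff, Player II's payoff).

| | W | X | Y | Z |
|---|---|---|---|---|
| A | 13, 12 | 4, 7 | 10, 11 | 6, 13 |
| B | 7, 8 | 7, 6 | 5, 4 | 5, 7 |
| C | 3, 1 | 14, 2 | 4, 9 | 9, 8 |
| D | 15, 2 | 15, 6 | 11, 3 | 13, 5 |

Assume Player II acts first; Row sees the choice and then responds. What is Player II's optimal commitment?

X

Row best-responds to each possible Player II move:
- W → Row plays D (best of 13, 7, 3, 15); Player II gets 2.
- X → Row plays D (best of 4, 7, 14, 15); Player II gets 6.
- Y → Row plays D (best of 10, 5, 4, 11); Player II gets 3.
- Z → Row plays D (best of 6, 5, 9, 13); Player II gets 5.
Player II's induced payoffs are 2, 6, 3, 5, so Player II commits to X. Subgame-perfect outcome: (D, X) with payoffs (15, 6).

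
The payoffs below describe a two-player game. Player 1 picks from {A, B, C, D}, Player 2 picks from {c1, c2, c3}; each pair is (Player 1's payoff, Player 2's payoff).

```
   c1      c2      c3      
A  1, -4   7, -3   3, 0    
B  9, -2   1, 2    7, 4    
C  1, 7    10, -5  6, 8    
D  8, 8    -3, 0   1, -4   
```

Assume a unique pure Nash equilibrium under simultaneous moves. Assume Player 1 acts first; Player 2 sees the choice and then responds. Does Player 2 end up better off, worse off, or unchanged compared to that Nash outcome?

better off

Solve by backward induction (Player 1 leads).
- A → Player 2 plays c3 (best of -4, -3, 0); Player 1 gets 3.
- B → Player 2 plays c3 (best of -2, 2, 4); Player 1 gets 7.
- C → Player 2 plays c3 (best of 7, -5, 8); Player 1 gets 6.
- D → Player 2 plays c1 (best of 8, 0, -4); Player 1 gets 8.
Player 1's induced payoffs are 3, 7, 6, 8, so Player 1 commits to D. Subgame-perfect outcome: (D, c1) with payoffs (8, 8).
Now find the simultaneous Nash equilibrium.
Player 1's best replies: c1→B; c2→C; c3→B.
Player 2's best replies: A→c3; B→c3; C→c3; D→c1.
The unique mutual best reply is (B, c3), giving (7, 4).
Player 2 earns 8 sequentially versus 4 at the Nash outcome: better off.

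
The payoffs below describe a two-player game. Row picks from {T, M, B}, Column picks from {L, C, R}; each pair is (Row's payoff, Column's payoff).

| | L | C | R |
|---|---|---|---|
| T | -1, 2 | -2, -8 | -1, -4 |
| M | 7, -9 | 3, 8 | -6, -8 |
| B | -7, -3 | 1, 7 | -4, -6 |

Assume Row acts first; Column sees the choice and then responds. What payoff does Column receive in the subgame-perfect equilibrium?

Column best-responds to each possible Row move:
- T → Column plays L (best of 2, -8, -4); Row gets -1.
- M → Column plays C (best of -9, 8, -8); Row gets 3.
- B → Column plays C (best of -3, 7, -6); Row gets 1.
Row's induced payoffs are -1, 3, 1, so Row commits to M. Subgame-perfect outcome: (M, C) with payoffs (3, 8).

8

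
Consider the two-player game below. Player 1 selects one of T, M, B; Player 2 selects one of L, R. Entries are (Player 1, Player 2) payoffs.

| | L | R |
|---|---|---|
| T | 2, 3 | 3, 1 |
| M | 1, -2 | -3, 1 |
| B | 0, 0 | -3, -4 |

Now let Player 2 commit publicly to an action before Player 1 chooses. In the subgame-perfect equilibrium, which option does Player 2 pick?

Work backward from Player 1's decision.
- L → Player 1 plays T (best of 2, 1, 0); Player 2 gets 3.
- R → Player 1 plays T (best of 3, -3, -3); Player 2 gets 1.
Player 2's induced payoffs are 3, 1, so Player 2 commits to L. Subgame-perfect outcome: (T, L) with payoffs (2, 3).

L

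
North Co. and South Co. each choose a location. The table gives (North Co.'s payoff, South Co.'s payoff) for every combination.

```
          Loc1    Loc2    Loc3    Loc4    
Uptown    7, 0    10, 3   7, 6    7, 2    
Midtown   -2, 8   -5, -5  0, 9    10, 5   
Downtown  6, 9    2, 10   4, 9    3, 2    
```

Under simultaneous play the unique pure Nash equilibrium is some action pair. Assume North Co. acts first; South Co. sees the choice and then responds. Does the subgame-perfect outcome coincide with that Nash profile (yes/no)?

yes

South Co. best-responds to each possible North Co. move:
- Uptown: South Co. compares 0, 3, 6, 2 and picks Loc3; North Co. would get 7.
- Midtown: South Co. compares 8, -5, 9, 5 and picks Loc3; North Co. would get 0.
- Downtown: South Co. compares 9, 10, 9, 2 and picks Loc2; North Co. would get 2.
Among 7, 0, 2, the best is 7 at Uptown. Subgame-perfect outcome: (Uptown, Loc3) with payoffs (7, 6).
Under simultaneous play:
North Co.'s best replies: Loc1→Uptown; Loc2→Uptown; Loc3→Uptown; Loc4→Midtown.
South Co.'s best replies: Uptown→Loc3; Midtown→Loc3; Downtown→Loc2.
The unique mutual best reply is (Uptown, Loc3), giving (7, 6).
Sequential outcome (Uptown, Loc3) coincides with the Nash profile (Uptown, Loc3).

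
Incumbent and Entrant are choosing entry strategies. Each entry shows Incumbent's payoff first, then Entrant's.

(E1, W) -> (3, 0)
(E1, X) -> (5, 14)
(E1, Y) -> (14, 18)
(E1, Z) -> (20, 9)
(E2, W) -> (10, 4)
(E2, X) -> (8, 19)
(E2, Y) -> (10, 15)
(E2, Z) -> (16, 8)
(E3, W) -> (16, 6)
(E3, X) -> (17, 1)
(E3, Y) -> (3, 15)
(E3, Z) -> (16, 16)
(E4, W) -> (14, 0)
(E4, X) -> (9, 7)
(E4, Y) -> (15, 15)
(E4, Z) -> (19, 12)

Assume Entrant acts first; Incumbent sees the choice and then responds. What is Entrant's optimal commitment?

Work backward from Incumbent's decision.
- W → Incumbent plays E3 (best of 3, 10, 16, 14); Entrant gets 6.
- X → Incumbent plays E3 (best of 5, 8, 17, 9); Entrant gets 1.
- Y → Incumbent plays E4 (best of 14, 10, 3, 15); Entrant gets 15.
- Z → Incumbent plays E1 (best of 20, 16, 16, 19); Entrant gets 9.
Maximizing over 6, 1, 15, 9, Entrant chooses Y. Subgame-perfect outcome: (E4, Y) with payoffs (15, 15).

Y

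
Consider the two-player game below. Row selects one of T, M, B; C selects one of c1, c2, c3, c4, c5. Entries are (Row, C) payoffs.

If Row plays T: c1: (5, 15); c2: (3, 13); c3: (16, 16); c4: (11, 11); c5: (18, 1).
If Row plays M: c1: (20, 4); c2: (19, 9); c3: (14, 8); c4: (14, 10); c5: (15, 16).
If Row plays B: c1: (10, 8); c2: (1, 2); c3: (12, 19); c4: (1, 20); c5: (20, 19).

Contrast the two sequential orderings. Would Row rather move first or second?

second

If Row leads: C's best replies are T→c3, M→c5, B→c4; Row's induced payoffs 16, 15, 1; outcome (T, c3), payoffs (16, 16).
If C leads: Row's best replies are c1→M, c2→M, c3→T, c4→M, c5→B; C's induced payoffs 4, 9, 16, 10, 19; outcome (B, c5), payoffs (20, 19).
Row gets 16 moving first and 20 moving second, so Row prefers to move second.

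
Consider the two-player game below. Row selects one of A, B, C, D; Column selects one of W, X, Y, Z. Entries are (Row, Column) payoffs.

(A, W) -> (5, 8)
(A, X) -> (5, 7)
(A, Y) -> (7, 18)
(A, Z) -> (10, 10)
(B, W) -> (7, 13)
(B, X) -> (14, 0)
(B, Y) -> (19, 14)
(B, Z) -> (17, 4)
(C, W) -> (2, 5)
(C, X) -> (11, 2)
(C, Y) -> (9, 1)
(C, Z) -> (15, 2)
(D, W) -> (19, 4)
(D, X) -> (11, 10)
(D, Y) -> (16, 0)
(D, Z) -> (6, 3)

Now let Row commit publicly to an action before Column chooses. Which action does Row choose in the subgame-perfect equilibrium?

B

Column best-responds to each possible Row move:
- A → Column plays Y (best of 8, 7, 18, 10); Row gets 7.
- B → Column plays Y (best of 13, 0, 14, 4); Row gets 19.
- C → Column plays W (best of 5, 2, 1, 2); Row gets 2.
- D → Column plays X (best of 4, 10, 0, 3); Row gets 11.
Maximizing over 7, 19, 2, 11, Row chooses B. Subgame-perfect outcome: (B, Y) with payoffs (19, 14).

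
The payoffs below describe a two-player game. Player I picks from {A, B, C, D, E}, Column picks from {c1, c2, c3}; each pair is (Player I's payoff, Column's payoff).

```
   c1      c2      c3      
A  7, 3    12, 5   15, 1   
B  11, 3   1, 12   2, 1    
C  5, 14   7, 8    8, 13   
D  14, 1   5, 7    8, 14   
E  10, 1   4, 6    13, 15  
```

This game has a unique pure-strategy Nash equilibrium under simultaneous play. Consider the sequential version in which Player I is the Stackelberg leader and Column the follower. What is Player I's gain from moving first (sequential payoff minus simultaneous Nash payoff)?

1

Work backward from Column's decision.
- A → Column plays c2 (best of 3, 5, 1); Player I gets 12.
- B → Column plays c2 (best of 3, 12, 1); Player I gets 1.
- C → Column plays c1 (best of 14, 8, 13); Player I gets 5.
- D → Column plays c3 (best of 1, 7, 14); Player I gets 8.
- E → Column plays c3 (best of 1, 6, 15); Player I gets 13.
Among 12, 1, 5, 8, 13, the best is 13 at E. Subgame-perfect outcome: (E, c3) with payoffs (13, 15).
Now find the simultaneous Nash equilibrium.
Player I's best replies: c1→D; c2→A; c3→A.
Column's best replies: A→c2; B→c2; C→c1; D→c3; E→c3.
Only (A, c2) has each player best-responding; Nash payoffs (12, 5).
Player I's commitment gain: 13 − 12 = 1.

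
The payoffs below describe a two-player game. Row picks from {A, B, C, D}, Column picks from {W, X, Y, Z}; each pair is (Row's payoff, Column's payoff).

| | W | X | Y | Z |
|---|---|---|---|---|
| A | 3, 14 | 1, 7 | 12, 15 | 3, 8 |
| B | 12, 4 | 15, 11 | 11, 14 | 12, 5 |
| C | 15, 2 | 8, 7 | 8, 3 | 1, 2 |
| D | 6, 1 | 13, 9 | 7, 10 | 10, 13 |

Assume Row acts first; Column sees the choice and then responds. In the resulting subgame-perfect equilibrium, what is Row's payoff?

12

Solve by backward induction (Row leads).
- A → Column plays Y (best of 14, 7, 15, 8); Row gets 12.
- B → Column plays Y (best of 4, 11, 14, 5); Row gets 11.
- C → Column plays X (best of 2, 7, 3, 2); Row gets 8.
- D → Column plays Z (best of 1, 9, 10, 13); Row gets 10.
Among 12, 11, 8, 10, the best is 12 at A. Subgame-perfect outcome: (A, Y) with payoffs (12, 15).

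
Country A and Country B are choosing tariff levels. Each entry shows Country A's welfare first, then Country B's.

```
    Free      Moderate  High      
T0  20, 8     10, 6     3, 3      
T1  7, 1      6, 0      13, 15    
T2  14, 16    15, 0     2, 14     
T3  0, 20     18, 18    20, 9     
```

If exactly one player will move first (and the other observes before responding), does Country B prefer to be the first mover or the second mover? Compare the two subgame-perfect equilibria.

first

If Country A leads: Country B's best replies are T0→Free, T1→High, T2→Free, T3→Free; Country A's induced payoffs 20, 13, 14, 0; outcome (T0, Free), payoffs (20, 8).
If Country B leads: Country A's best replies are Free→T0, Moderate→T3, High→T3; Country B's induced payoffs 8, 18, 9; outcome (T3, Moderate), payoffs (18, 18).
Country B gets 18 moving first and 8 moving second, so Country B prefers to move first.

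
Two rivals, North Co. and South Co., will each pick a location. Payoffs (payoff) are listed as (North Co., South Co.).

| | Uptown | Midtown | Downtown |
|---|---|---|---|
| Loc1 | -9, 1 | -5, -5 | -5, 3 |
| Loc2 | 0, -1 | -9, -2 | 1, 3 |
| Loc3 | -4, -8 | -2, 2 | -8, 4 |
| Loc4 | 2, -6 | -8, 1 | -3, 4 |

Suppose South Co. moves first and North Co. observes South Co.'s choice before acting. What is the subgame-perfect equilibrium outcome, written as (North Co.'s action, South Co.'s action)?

(Loc2, Downtown)

Work backward from North Co.'s decision.
- Uptown: BR = Loc4, leader payoff -6.
- Midtown: BR = Loc3, leader payoff 2.
- Downtown: BR = Loc2, leader payoff 3.
Maximizing over -6, 2, 3, South Co. chooses Downtown. Subgame-perfect outcome: (Loc2, Downtown) with payoffs (1, 3).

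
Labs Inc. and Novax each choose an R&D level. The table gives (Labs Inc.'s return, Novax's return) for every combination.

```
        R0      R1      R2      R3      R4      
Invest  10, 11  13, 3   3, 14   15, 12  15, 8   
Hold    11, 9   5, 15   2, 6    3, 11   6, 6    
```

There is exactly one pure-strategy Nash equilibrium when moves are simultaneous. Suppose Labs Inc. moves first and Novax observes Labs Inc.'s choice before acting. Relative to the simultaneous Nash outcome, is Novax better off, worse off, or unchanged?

Work backward from Novax's decision.
- Invest: BR = R2, leader payoff 3.
- Hold: BR = R1, leader payoff 5.
Among 3, 5, the best is 5 at Hold. Subgame-perfect outcome: (Hold, R1) with payoffs (5, 15).
Now find the simultaneous Nash equilibrium.
Labs Inc.'s best replies: R0→Hold; R1→Invest; R2→Invest; R3→Invest; R4→Invest.
Novax's best replies: Invest→R2; Hold→R1.
The unique mutual best reply is (Invest, R2), giving (3, 14).
Novax earns 15 sequentially versus 14 at the Nash outcome: better off.

better off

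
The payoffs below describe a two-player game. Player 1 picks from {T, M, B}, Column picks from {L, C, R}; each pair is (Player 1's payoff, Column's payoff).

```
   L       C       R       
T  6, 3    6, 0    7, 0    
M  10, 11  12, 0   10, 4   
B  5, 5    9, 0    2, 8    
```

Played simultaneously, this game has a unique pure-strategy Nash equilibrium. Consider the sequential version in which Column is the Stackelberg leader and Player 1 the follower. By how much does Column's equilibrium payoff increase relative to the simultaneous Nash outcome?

0

Backward induction with Column moving first.
- L → Player 1 plays M (best of 6, 10, 5); Column gets 11.
- C → Player 1 plays M (best of 6, 12, 9); Column gets 0.
- R → Player 1 plays M (best of 7, 10, 2); Column gets 4.
Maximizing over 11, 0, 4, Column chooses L. Subgame-perfect outcome: (M, L) with payoffs (10, 11).
Under simultaneous play:
Player 1's best replies: L→M; C→M; R→M.
Column's best replies: T→L; M→L; B→R.
Only (M, L) has each player best-responding; Nash payoffs (10, 11).
Column's commitment gain: 11 − 11 = 0.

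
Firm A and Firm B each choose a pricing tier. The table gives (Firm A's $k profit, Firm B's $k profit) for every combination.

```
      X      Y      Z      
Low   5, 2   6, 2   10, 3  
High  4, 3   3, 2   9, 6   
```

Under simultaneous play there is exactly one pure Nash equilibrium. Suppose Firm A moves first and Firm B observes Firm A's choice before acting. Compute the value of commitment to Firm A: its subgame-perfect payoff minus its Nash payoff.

Solve by backward induction (Firm A leads).
- Low: Firm B compares 2, 2, 3 and picks Z; Firm A would get 10.
- High: Firm B compares 3, 2, 6 and picks Z; Firm A would get 9.
Firm A's induced payoffs are 10, 9, so Firm A commits to Low. Subgame-perfect outcome: (Low, Z) with payoffs (10, 3).
Under simultaneous play:
Firm A's best replies: X→Low; Y→Low; Z→Low.
Firm B's best replies: Low→Z; High→Z.
The unique mutual best reply is (Low, Z), giving (10, 3).
Firm A's commitment gain: 10 − 10 = 0.

0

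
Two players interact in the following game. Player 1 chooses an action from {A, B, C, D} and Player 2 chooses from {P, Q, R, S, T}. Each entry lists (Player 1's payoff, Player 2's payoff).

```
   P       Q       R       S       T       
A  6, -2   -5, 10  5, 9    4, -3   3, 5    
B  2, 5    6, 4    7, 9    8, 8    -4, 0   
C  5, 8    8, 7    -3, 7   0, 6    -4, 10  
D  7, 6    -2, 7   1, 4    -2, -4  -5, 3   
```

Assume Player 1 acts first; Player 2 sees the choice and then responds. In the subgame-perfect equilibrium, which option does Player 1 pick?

B

Player 2 best-responds to each possible Player 1 move:
- A → Player 2 plays Q (best of -2, 10, 9, -3, 5); Player 1 gets -5.
- B → Player 2 plays R (best of 5, 4, 9, 8, 0); Player 1 gets 7.
- C → Player 2 plays T (best of 8, 7, 7, 6, 10); Player 1 gets -4.
- D → Player 2 plays Q (best of 6, 7, 4, -4, 3); Player 1 gets -2.
Maximizing over -5, 7, -4, -2, Player 1 chooses B. Subgame-perfect outcome: (B, R) with payoffs (7, 9).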